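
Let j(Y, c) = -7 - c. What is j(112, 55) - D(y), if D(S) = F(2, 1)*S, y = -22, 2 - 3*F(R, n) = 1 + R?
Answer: -208/3 ≈ -69.333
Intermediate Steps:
F(R, n) = ⅓ - R/3 (F(R, n) = ⅔ - (1 + R)/3 = ⅔ + (-⅓ - R/3) = ⅓ - R/3)
D(S) = -S/3 (D(S) = (⅓ - ⅓*2)*S = (⅓ - ⅔)*S = -S/3)
j(112, 55) - D(y) = (-7 - 1*55) - (-1)*(-22)/3 = (-7 - 55) - 1*22/3 = -62 - 22/3 = -208/3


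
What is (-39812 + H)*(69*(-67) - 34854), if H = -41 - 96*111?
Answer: 1993943793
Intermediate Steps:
H = -10697 (H = -41 - 10656 = -10697)
(-39812 + H)*(69*(-67) - 34854) = (-39812 - 10697)*(69*(-67) - 34854) = -50509*(-4623 - 34854) = -50509*(-39477) = 1993943793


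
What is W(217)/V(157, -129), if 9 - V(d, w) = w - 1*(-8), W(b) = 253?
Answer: 253/130 ≈ 1.9462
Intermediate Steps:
V(d, w) = 1 - w (V(d, w) = 9 - (w - 1*(-8)) = 9 - (w + 8) = 9 - (8 + w) = 9 + (-8 - w) = 1 - w)
W(217)/V(157, -129) = 253/(1 - 1*(-129)) = 253/(1 + 129) = 253/130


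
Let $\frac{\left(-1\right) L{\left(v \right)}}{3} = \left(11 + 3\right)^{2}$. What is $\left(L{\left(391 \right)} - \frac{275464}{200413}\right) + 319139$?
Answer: $\frac{63841486099}{200413} \approx 3.1855 \cdot 10^{5}$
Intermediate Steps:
$L{\left(v \right)} = -588$ ($L{\left(v \right)} = - 3 \left(11 + 3\right)^{2} = - 3 \cdot 14^{2} = \left(-3\right) 196 = -588$)
$\left(L{\left(391 \right)} - \frac{275464}{200413}\right) + 319139 = \left(-588 - \frac{275464}{200413}\right) + 319139 = - \frac{118118308}{200413} + 319139 = \frac{63841486099}{200413}$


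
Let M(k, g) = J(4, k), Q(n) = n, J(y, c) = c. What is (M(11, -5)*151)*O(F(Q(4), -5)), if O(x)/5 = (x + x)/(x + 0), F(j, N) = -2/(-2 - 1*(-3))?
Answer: 16610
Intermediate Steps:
M(k, g) = k
F(j, N) = -2 (F(j, N) = -2/(-2 + 3) = -2/1 = -2*1 = -2)
O(x) = 10 (O(x) = 5*((x + x)/(x + 0)) = 5*((2*x)/x) = 5*2 = 10)
(M(11, -5)*151)*O(F(Q(4), -5)) = (11*151)*10 = 1661*10 = 16610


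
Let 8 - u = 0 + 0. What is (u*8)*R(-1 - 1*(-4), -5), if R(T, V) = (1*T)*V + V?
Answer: -1280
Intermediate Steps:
u = 8 (u = 8 - (0 + 0) = 8 - 1*0 = 8 + 0 = 8)
R(T, V) = V + T*V (R(T, V) = T*V + V = V + T*V)
(u*8)*R(-1 - 1*(-4), -5) = (8*8)*(-5*(1 + (-1 - 1*(-4)))) = 64*(-5*(1 + (-1 + 4))) = 64*(-5*(1 + 3)) = 64*(-5*4) = 64*(-20) = -1280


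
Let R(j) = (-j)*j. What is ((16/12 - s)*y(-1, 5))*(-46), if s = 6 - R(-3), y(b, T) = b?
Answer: -1886/3 ≈ -628.67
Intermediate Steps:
R(j) = -j²
s = 15 (s = 6 - (-1)*(-3)² = 6 - (-1)*9 = 6 - 1*(-9) = 6 + 9 = 15)
((16/12 - s)*y(-1, 5))*(-46) = ((16/12 - 1*15)*(-1))*(-46) = ((16*(1/12) - 15)*(-1))*(-46) = ((4/3 - 15)*(-1))*(-46) = -41/3*(-1)*(-46) = (41/3)*(-46) = -1886/3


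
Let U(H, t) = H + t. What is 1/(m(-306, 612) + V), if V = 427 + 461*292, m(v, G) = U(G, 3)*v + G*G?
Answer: 1/321393 ≈ 3.1115e-6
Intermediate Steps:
m(v, G) = G² + v*(3 + G) (m(v, G) = (G + 3)*v + G*G = (3 + G)*v + G² = v*(3 + G) + G² = G² + v*(3 + G))
V = 135039 (V = 427 + 134612 = 135039)
1/(m(-306, 612) + V) = 1/((612² - 306*(3 + 612)) + 135039) = 1/((374544 - 306*615) + 135039) = 1/((374544 - 188190) + 135039) = 1/(186354 + 135039) = 1/321393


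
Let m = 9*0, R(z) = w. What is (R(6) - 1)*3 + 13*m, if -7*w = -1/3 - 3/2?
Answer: -31/14 ≈ -2.2143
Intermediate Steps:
w = 11/42 (w = -(-1/3 - 3/2)/7 = -(-1*⅓ - 3*½)/7 = -(-⅓ - 3/2)/7 = -⅐*(-11/6) = 11/42 ≈ 0.26190)
R(z) = 11/42
m = 0
(R(6) - 1)*3 + 13*m = (11/42 - 1)*3 + 13*0 = -31/42*3 + 0 = -31/14 + 0 = -31/14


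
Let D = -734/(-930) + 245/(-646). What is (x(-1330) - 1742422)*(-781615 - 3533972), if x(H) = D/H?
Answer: 1001403440793340266653/133172900 ≈ 7.5196e+12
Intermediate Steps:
D = 123157/300390 (D = -734*(-1/930) + 245*(-1/646) = 367/465 - 245/646 = 123157/300390 ≈ 0.40999)
x(H) = 123157/(300390*H)
(x(-1330) - 1742422)*(-781615 - 3533972) = ((123157/300390)/(-1330) - 1742422)*(-781615 - 3533972) = ((123157/300390)*(-1/1330) - 1742422)*(-4315587) = (-123157/399518700 - 1742422)*(-4315587) = -696130172414557/399518700*(-4315587) = 1001403440793340266653/133172900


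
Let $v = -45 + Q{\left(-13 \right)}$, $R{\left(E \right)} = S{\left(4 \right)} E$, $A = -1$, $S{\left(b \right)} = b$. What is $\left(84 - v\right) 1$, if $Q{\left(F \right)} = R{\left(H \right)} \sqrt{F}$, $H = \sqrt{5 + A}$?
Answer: $129 - 8 i \sqrt{13} \approx 129.0 - 28.844 i$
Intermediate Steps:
$H = 2$ ($H = \sqrt{5 - 1} = \sqrt{4} = 2$)
$R{\left(E \right)} = 4 E$
$Q{\left(F \right)} = 8 \sqrt{F}$ ($Q{\left(F \right)} = 4 \cdot 2 \sqrt{F} = 8 \sqrt{F}$)
$v = -45 + 8 i \sqrt{13}$ ($v = -45 + 8 \sqrt{-13} = -45 + 8 i \sqrt{13} \approx -45.0 + 28.844 i$)
$\left(84 - v\right) 1 = \left(84 - \left(-45 + 8 i \sqrt{13}\right)\right) 1 = \left(84 + \left(45 - 8 i \sqrt{13}\right)\right) 1 = \left(129 - 8 i \sqrt{13}\right) 1 = 129 - 8 i \sqrt{13}$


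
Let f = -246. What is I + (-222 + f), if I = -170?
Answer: -638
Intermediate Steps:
I + (-222 + f) = -170 + (-222 - 246) = -170 - 468 = -638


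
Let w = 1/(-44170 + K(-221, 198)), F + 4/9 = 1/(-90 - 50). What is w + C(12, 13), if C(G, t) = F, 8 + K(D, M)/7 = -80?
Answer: -1820321/4030740 ≈ -0.45161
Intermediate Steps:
K(D, M) = -616 (K(D, M) = -56 + 7*(-80) = -56 - 560 = -616)
F = -569/1260 (F = -4/9 + 1/(-90 - 50) = -4/9 + 1/(-140) = -4/9 - 1/140 = -569/1260 ≈ -0.45159)
C(G, t) = -569/1260
w = -1/44786 (w = 1/(-44170 - 616) = 1/(-44786) = -1/44786 ≈ -2.2328e-5)
w + C(12, 13) = -1/44786 - 569/1260 = -1820321/4030740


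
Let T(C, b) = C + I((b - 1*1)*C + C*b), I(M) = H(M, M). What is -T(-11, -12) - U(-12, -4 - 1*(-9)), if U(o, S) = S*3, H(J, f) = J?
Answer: -279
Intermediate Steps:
I(M) = M
T(C, b) = C + C*b + C*(-1 + b) (T(C, b) = C + ((b - 1*1)*C + C*b) = C + ((b - 1)*C + C*b) = C + ((-1 + b)*C + C*b) = C + (C*(-1 + b) + C*b) = C + (C*b + C*(-1 + b)) = C + C*b + C*(-1 + b))
U(o, S) = 3*S
-T(-11, -12) - U(-12, -4 - 1*(-9)) = -2*(-11)*(-12) - 3*(-4 - 1*(-9)) = -1*264 - 3*(-4 + 9) = -264 - 3*5 = -264 - 1*15 = -264 - 15 = -279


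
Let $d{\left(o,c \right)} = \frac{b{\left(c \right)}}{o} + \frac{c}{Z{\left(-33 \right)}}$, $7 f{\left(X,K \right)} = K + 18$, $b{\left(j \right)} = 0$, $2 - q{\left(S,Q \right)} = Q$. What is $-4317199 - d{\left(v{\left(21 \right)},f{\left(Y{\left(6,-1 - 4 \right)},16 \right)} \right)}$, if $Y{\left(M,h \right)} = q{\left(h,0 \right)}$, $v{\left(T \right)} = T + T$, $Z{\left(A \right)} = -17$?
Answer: $- \frac{30220391}{7} \approx -4.3172 \cdot 10^{6}$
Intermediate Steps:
$q{\left(S,Q \right)} = 2 - Q$
$v{\left(T \right)} = 2 T$
$Y{\left(M,h \right)} = 2$ ($Y{\left(M,h \right)} = 2 - 0 = 2 + 0 = 2$)
$f{\left(X,K \right)} = \frac{18}{7} + \frac{K}{7}$ ($f{\left(X,K \right)} = \frac{K + 18}{7} = \frac{18 + K}{7} = \frac{18}{7} + \frac{K}{7}$)
$d{\left(o,c \right)} = - \frac{c}{17}$ ($d{\left(o,c \right)} = \frac{0}{o} + \frac{c}{-17} = 0 + c \left(- \frac{1}{17}\right) = 0 - \frac{c}{17} = - \frac{c}{17}$)
$-4317199 - d{\left(v{\left(21 \right)},f{\left(Y{\left(6,-1 - 4 \right)},16 \right)} \right)} = -4317199 - - \frac{\frac{18}{7} + \frac{1}{7} \cdot 16}{17} = -4317199 - - \frac{\frac{18}{7} + \frac{16}{7}}{17} = -4317199 - \left(- \frac{1}{17}\right) \frac{34}{7} = -4317199 - - \frac{2}{7} = -4317199 + \frac{2}{7} = - \frac{30220391}{7}$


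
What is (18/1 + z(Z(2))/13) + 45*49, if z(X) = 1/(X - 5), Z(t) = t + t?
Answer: 28898/13 ≈ 2222.9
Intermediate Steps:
Z(t) = 2*t
z(X) = 1/(-5 + X)
(18/1 + z(Z(2))/13) + 45*49 = (18/1 + 1/((-5 + 2*2)*13)) + 45*49 = (18*1 + (1/13)/(-5 + 4)) + 2205 = (18 + (1/13)/(-1)) + 2205 = (18 - 1*1/13) + 2205 = (18 - 1/13) + 2205 = 233/13 + 2205 = 28898/13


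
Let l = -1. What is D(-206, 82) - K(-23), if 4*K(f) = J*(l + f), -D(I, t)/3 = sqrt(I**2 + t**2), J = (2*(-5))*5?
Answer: -300 - 6*sqrt(12290) ≈ -965.16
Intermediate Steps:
J = -50 (J = -10*5 = -50)
D(I, t) = -3*sqrt(I**2 + t**2)
K(f) = 25/2 - 25*f/2 (K(f) = (-50*(-1 + f))/4 = (50 - 50*f)/4 = 25/2 - 25*f/2)
D(-206, 82) - K(-23) = -3*sqrt((-206)**2 + 82**2) - (25/2 - 25/2*(-23)) = -3*sqrt(42436 + 6724) - (25/2 + 575/2) = -6*sqrt(12290) - 1*300 = -6*sqrt(12290) - 300 = -300 - 6*sqrt(12290)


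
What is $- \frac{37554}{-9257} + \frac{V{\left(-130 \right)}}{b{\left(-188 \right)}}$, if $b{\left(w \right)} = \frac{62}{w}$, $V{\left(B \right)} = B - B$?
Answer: $\frac{37554}{9257} \approx 4.0568$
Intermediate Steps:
$V{\left(B \right)} = 0$
$- \frac{37554}{-9257} + \frac{V{\left(-130 \right)}}{b{\left(-188 \right)}} = - \frac{37554}{-9257} + \frac{0}{62 \frac{1}{-188}} = \left(-37554\right) \left(- \frac{1}{9257}\right) + \frac{0}{62 \left(- \frac{1}{188}\right)} = \frac{37554}{9257} + \frac{0}{- \frac{31}{94}} = \frac{37554}{9257} + 0 \left(- \frac{94}{31}\right) = \frac{37554}{9257} + 0 = \frac{37554}{9257}$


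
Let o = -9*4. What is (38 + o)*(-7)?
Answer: -14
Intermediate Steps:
o = -36
(38 + o)*(-7) = (38 - 36)*(-7) = 2*(-7) = -14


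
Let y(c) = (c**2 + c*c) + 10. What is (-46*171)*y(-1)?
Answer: -94392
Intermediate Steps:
y(c) = 10 + 2*c**2 (y(c) = (c**2 + c**2) + 10 = 2*c**2 + 10 = 10 + 2*c**2)
(-46*171)*y(-1) = (-46*171)*(10 + 2*(-1)**2) = -7866*(10 + 2*1) = -7866*(10 + 2) = -7866*12 = -94392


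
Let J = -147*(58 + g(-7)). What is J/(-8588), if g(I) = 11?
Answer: 10143/8588 ≈ 1.1811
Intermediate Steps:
J = -10143 (J = -147*(58 + 11) = -147*69 = -10143)
J/(-8588) = -10143/(-8588) = -10143*(-1/8588) = 10143/8588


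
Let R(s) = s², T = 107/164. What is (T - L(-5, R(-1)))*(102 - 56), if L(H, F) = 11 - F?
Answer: -35259/82 ≈ -429.99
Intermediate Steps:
T = 107/164 (T = 107*(1/164) = 107/164 ≈ 0.65244)
(T - L(-5, R(-1)))*(102 - 56) = (107/164 - (11 - 1*(-1)²))*(102 - 56) = (107/164 - (11 - 1*1))*46 = (107/164 - (11 - 1))*46 = (107/164 - 1*10)*46 = (107/164 - 10)*46 = -1533/164*46 = -35259/82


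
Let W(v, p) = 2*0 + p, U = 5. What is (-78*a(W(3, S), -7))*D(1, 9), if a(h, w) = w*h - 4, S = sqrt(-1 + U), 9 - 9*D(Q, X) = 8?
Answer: 156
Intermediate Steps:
D(Q, X) = 1/9 (D(Q, X) = 1 - 1/9*8 = 1 - 8/9 = 1/9)
S = 2 (S = sqrt(-1 + 5) = sqrt(4) = 2)
W(v, p) = p (W(v, p) = 0 + p = p)
a(h, w) = -4 + h*w (a(h, w) = h*w - 4 = -4 + h*w)
(-78*a(W(3, S), -7))*D(1, 9) = -78*(-4 + 2*(-7))*(1/9) = -78*(-4 - 14)*(1/9) = -78*(-18)*(1/9) = 1404*(1/9) = 156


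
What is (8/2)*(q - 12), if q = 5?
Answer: -28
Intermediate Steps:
(8/2)*(q - 12) = (8/2)*(5 - 12) = (8*(½))*(-7) = 4*(-7) = -28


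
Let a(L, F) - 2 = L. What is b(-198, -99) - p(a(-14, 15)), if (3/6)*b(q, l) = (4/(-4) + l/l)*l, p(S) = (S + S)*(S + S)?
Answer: -576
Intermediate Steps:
a(L, F) = 2 + L
p(S) = 4*S² (p(S) = (2*S)*(2*S) = 4*S²)
b(q, l) = 0 (b(q, l) = 2*((4/(-4) + l/l)*l) = 2*((4*(-¼) + 1)*l) = 2*((-1 + 1)*l) = 2*(0*l) = 2*0 = 0)
b(-198, -99) - p(a(-14, 15)) = 0 - 4*(2 - 14)² = 0 - 4*(-12)² = 0 - 4*144 = 0 - 1*576 = 0 - 576 = -576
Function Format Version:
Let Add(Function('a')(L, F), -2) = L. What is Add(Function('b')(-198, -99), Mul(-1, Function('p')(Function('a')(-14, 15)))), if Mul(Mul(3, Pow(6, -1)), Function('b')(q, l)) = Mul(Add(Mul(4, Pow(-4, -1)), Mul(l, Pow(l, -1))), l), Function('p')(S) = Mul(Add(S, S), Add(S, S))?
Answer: -576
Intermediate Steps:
Function('a')(L, F) = Add(2, L)
Function('p')(S) = Mul(4, Pow(S, 2)) (Function('p')(S) = Mul(Mul(2, S), Mul(2, S)) = Mul(4, Pow(S, 2)))
Function('b')(q, l) = 0 (Function('b')(q, l) = Mul(2, Mul(Add(Mul(4, Pow(-4, -1)), Mul(l, Pow(l, -1))), l)) = Mul(2, Mul(Add(Mul(4, Rational(-1, 4)), 1), l)) = Mul(2, Mul(Add(-1, 1), l)) = Mul(2, Mul(0, l)) = Mul(2, 0) = 0)
Add(Function('b')(-198, -99), Mul(-1, Function('p')(Function('a')(-14, 15)))) = Add(0, Mul(-1, Mul(4, Pow(Add(2, -14), 2)))) = Add(0, Mul(-1, Mul(4, Pow(-12, 2)))) = Add(0, Mul(-1, Mul(4, 144))) = Add(0, Mul(-1, 576)) = Add(0, -576) = -576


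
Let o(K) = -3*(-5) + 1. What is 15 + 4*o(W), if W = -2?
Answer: 79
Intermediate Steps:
o(K) = 16 (o(K) = 15 + 1 = 16)
15 + 4*o(W) = 15 + 4*16 = 15 + 64 = 79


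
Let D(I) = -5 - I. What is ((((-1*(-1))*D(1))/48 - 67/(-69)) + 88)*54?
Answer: 441387/92 ≈ 4797.7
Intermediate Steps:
((((-1*(-1))*D(1))/48 - 67/(-69)) + 88)*54 = ((((-1*(-1))*(-5 - 1*1))/48 - 67/(-69)) + 88)*54 = (((1*(-5 - 1))*(1/48) - 67*(-1/69)) + 88)*54 = (((1*(-6))*(1/48) + 67/69) + 88)*54 = ((-6*1/48 + 67/69) + 88)*54 = ((-1/8 + 67/69) + 88)*54 = (467/552 + 88)*54 = (49043/552)*54 = 441387/92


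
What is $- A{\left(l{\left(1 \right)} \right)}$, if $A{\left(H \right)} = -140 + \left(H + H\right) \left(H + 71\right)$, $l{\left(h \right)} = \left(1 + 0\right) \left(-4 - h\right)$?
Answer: $800$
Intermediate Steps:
$l{\left(h \right)} = -4 - h$ ($l{\left(h \right)} = 1 \left(-4 - h\right) = -4 - h$)
$A{\left(H \right)} = -140 + 2 H \left(71 + H\right)$
$- A{\left(l{\left(1 \right)} \right)} = - (-140 + 2 \left(-4 - 1\right)^{2} + 142 \left(-4 - 1\right)) = - (-140 + 2 \left(-5\right)^{2} + 142 \left(-5\right)) = - (-140 + 2 \cdot 25 - 710) = - (-140 + 50 - 710) = \left(-1\right) \left(-800\right) = 800$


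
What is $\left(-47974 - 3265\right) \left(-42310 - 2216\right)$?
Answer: $2281467714$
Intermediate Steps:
$\left(-47974 - 3265\right) \left(-42310 - 2216\right) = \left(-51239\right) \left(-44526\right) = 2281467714$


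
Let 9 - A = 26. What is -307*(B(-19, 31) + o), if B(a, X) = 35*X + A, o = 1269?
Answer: -717459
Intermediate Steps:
A = -17 (A = 9 - 1*26 = 9 - 26 = -17)
B(a, X) = -17 + 35*X (B(a, X) = 35*X - 17 = -17 + 35*X)
-307*(B(-19, 31) + o) = -307*((-17 + 35*31) + 1269) = -307*((-17 + 1085) + 1269) = -307*(1068 + 1269) = -307*2337 = -717459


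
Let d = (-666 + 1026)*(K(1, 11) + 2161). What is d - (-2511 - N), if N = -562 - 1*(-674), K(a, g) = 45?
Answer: 796783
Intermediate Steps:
N = 112 (N = -562 + 674 = 112)
d = 794160 (d = (-666 + 1026)*(45 + 2161) = 360*2206 = 794160)
d - (-2511 - N) = 794160 - (-2511 - 1*112) = 794160 - (-2511 - 112) = 794160 - 1*(-2623) = 794160 + 2623 = 796783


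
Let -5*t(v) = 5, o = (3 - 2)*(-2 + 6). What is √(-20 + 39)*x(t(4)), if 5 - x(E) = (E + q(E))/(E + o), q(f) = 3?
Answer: 13*√19/3 ≈ 18.889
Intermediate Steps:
o = 4 (o = 1*4 = 4)
t(v) = -1 (t(v) = -⅕*5 = -1)
x(E) = 5 - (3 + E)/(4 + E) (x(E) = 5 - (E + 3)/(E + 4) = 5 - (3 + E)/(4 + E))
√(-20 + 39)*x(t(4)) = √(-20 + 39)*((17 + 4*(-1))/(4 - 1)) = √19*((17 - 4)/3) = √19*((⅓)*13) = √19*(13/3) = 13*√19/3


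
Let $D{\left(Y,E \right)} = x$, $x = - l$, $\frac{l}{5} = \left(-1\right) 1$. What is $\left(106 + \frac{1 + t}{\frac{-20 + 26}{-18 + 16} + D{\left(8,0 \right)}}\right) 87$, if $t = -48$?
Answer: $\frac{14355}{2} \approx 7177.5$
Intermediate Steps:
$l = -5$ ($l = 5 \left(\left(-1\right) 1\right) = 5 \left(-1\right) = -5$)
$x = 5$ ($x = \left(-1\right) \left(-5\right) = 5$)
$D{\left(Y,E \right)} = 5$
$\left(106 + \frac{1 + t}{\frac{-20 + 26}{-18 + 16} + D{\left(8,0 \right)}}\right) 87 = \left(106 + \frac{1 - 48}{\frac{-20 + 26}{-18 + 16} + 5}\right) 87 = \left(106 - \frac{47}{\frac{6}{-2} + 5}\right) 87 = \left(106 - \frac{47}{6 \left(- \frac{1}{2}\right) + 5}\right) 87 = \left(106 - \frac{47}{-3 + 5}\right) 87 = \left(106 - \frac{47}{2}\right) 87 = \frac{165}{2} \cdot 87 = \frac{14355}{2}$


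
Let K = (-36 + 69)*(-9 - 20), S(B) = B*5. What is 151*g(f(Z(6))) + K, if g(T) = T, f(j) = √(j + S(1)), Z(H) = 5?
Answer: -957 + 151*√10 ≈ -479.50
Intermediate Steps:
S(B) = 5*B
f(j) = √(5 + j) (f(j) = √(j + 5*1) = √(j + 5) = √(5 + j))
K = -957 (K = 33*(-29) = -957)
151*g(f(Z(6))) + K = 151*√(5 + 5) - 957 = 151*√10 - 957 = -957 + 151*√10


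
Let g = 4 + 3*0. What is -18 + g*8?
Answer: 14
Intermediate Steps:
g = 4 (g = 4 + 0 = 4)
-18 + g*8 = -18 + 4*8 = -18 + 32 = 14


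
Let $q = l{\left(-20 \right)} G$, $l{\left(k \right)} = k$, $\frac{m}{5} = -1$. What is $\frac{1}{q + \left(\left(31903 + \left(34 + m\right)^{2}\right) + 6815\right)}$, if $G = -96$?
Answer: $\frac{1}{41479} \approx 2.4109 \cdot 10^{-5}$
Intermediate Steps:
$m = -5$ ($m = 5 \left(-1\right) = -5$)
$q = 1920$ ($q = \left(-20\right) \left(-96\right) = 1920$)
$\frac{1}{q + \left(\left(31903 + \left(34 + m\right)^{2}\right) + 6815\right)} = \frac{1}{1920 + \left(\left(31903 + \left(34 - 5\right)^{2}\right) + 6815\right)} = \frac{1}{1920 + \left(\left(31903 + 29^{2}\right) + 6815\right)} = \frac{1}{1920 + \left(\left(31903 + 841\right) + 6815\right)} = \frac{1}{1920 + \left(32744 + 6815\right)} = \frac{1}{1920 + 39559} = \frac{1}{41479}$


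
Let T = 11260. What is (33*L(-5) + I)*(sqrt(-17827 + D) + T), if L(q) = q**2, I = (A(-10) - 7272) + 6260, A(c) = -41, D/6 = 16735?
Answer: -2567280 - 228*sqrt(82583) ≈ -2.6328e+6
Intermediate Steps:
D = 100410 (D = 6*16735 = 100410)
I = -1053 (I = (-41 - 7272) + 6260 = -7313 + 6260 = -1053)
(33*L(-5) + I)*(sqrt(-17827 + D) + T) = (33*(-5)**2 - 1053)*(sqrt(-17827 + 100410) + 11260) = (33*25 - 1053)*(sqrt(82583) + 11260) = (825 - 1053)*(11260 + sqrt(82583)) = -228*(11260 + sqrt(82583)) = -2567280 - 228*sqrt(82583)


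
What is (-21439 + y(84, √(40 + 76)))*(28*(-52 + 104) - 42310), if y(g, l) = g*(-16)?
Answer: 930776682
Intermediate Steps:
y(g, l) = -16*g
(-21439 + y(84, √(40 + 76)))*(28*(-52 + 104) - 42310) = (-21439 - 16*84)*(28*(-52 + 104) - 42310) = (-21439 - 1344)*(28*52 - 42310) = -22783*(1456 - 42310) = -22783*(-40854) = 930776682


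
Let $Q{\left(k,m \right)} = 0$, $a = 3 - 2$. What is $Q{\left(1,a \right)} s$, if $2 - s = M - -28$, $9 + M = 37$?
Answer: $0$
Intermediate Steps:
$a = 1$ ($a = 3 - 2 = 1$)
$M = 28$ ($M = -9 + 37 = 28$)
$s = -54$ ($s = 2 - \left(28 - -28\right) = 2 - \left(28 + 28\right) = 2 - 56 = -54$)
$Q{\left(1,a \right)} s = 0 \left(-54\right) = 0$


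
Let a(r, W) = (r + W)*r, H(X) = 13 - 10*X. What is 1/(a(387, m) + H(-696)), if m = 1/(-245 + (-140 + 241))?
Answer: 16/2507829 ≈ 6.3800e-6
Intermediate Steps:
m = -1/144 (m = 1/(-245 + 101) = 1/(-144) = -1/144 ≈ -0.0069444)
a(r, W) = r*(W + r) (a(r, W) = (W + r)*r = r*(W + r))
1/(a(387, m) + H(-696)) = 1/(387*(-1/144 + 387) + (13 - 10*(-696))) = 1/(387*(55727/144) + (13 + 6960)) = 1/(2396261/16 + 6973) = 1/(2507829/16) = 16/2507829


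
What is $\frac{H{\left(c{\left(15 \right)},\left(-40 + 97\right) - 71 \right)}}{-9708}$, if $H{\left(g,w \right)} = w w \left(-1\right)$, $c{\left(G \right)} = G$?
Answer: $\frac{49}{2427} \approx 0.02019$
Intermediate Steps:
$H{\left(g,w \right)} = - w^{2}$ ($H{\left(g,w \right)} = w^{2} \left(-1\right) = - w^{2}$)
$\frac{H{\left(c{\left(15 \right)},\left(-40 + 97\right) - 71 \right)}}{-9708} = \frac{\left(-1\right) \left(\left(-40 + 97\right) - 71\right)^{2}}{-9708} = - \left(57 - 71\right)^{2} \left(- \frac{1}{9708}\right) = - \left(-14\right)^{2} \left(- \frac{1}{9708}\right) = \left(-1\right) 196 \left(- \frac{1}{9708}\right) = \left(-196\right) \left(- \frac{1}{9708}\right) = \frac{49}{2427}$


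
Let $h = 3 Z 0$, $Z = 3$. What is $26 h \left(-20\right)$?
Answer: $0$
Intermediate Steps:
$h = 0$ ($h = 3 \cdot 3 \cdot 0 = 9 \cdot 0 = 0$)
$26 h \left(-20\right) = 26 \cdot 0 \left(-20\right) = 0 \left(-20\right) = 0$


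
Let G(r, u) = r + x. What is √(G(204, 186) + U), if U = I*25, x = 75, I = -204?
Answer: I*√4821 ≈ 69.433*I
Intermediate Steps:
U = -5100 (U = -204*25 = -5100)
G(r, u) = 75 + r (G(r, u) = r + 75 = 75 + r)
√(G(204, 186) + U) = √((75 + 204) - 5100) = √(279 - 5100) = √(-4821) = I*√4821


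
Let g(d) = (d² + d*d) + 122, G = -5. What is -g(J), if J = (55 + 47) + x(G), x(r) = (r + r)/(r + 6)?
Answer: -17050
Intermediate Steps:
x(r) = 2*r/(6 + r) (x(r) = (2*r)/(6 + r) = 2*r/(6 + r))
J = 92 (J = (55 + 47) + 2*(-5)/(6 - 5) = 102 + 2*(-5)/1 = 102 + 2*(-5)*1 = 102 - 10 = 92)
g(d) = 122 + 2*d² (g(d) = (d² + d²) + 122 = 2*d² + 122 = 122 + 2*d²)
-g(J) = -(122 + 2*92²) = -(122 + 2*8464) = -(122 + 16928) = -1*17050 = -17050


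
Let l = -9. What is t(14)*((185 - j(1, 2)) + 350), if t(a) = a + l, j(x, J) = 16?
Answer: 2595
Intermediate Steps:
t(a) = -9 + a (t(a) = a - 9 = -9 + a)
t(14)*((185 - j(1, 2)) + 350) = (-9 + 14)*((185 - 1*16) + 350) = 5*((185 - 16) + 350) = 5*(169 + 350) = 5*519 = 2595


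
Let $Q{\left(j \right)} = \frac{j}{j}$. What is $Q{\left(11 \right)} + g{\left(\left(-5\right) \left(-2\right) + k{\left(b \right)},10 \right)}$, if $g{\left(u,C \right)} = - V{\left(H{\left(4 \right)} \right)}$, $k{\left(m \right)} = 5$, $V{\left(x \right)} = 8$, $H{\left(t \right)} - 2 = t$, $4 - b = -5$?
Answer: $-7$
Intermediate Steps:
$b = 9$ ($b = 4 - -5 = 4 + 5 = 9$)
$H{\left(t \right)} = 2 + t$
$Q{\left(j \right)} = 1$
$g{\left(u,C \right)} = -8$ ($g{\left(u,C \right)} = \left(-1\right) 8 = -8$)
$Q{\left(11 \right)} + g{\left(\left(-5\right) \left(-2\right) + k{\left(b \right)},10 \right)} = 1 - 8 = -7$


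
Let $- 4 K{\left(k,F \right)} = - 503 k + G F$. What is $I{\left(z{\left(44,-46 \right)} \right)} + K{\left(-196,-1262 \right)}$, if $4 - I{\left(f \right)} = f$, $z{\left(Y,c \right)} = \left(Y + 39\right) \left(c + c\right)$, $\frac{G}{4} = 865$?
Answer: $1074623$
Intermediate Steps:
$G = 3460$ ($G = 4 \cdot 865 = 3460$)
$z{\left(Y,c \right)} = 2 c \left(39 + Y\right)$ ($z{\left(Y,c \right)} = \left(39 + Y\right) 2 c = 2 c \left(39 + Y\right)$)
$K{\left(k,F \right)} = - 865 F + \frac{503 k}{4}$ ($K{\left(k,F \right)} = - \frac{- 503 k + 3460 F}{4} = - 865 F + \frac{503 k}{4}$)
$I{\left(f \right)} = 4 - f$
$I{\left(z{\left(44,-46 \right)} \right)} + K{\left(-196,-1262 \right)} = \left(4 - 2 \left(-46\right) \left(39 + 44\right)\right) + \left(\left(-865\right) \left(-1262\right) + \frac{503}{4} \left(-196\right)\right) = \left(4 - 2 \left(-46\right) 83\right) + \left(1091630 - 24647\right) = \left(4 - -7636\right) + 1066983 = \left(4 + 7636\right) + 1066983 = 7640 + 1066983 = 1074623$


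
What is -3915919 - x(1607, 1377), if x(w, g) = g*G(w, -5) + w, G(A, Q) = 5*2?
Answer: -3931296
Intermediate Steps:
G(A, Q) = 10
x(w, g) = w + 10*g (x(w, g) = g*10 + w = 10*g + w = w + 10*g)
-3915919 - x(1607, 1377) = -3915919 - (1607 + 10*1377) = -3915919 - (1607 + 13770) = -3915919 - 1*15377 = -3915919 - 15377 = -3931296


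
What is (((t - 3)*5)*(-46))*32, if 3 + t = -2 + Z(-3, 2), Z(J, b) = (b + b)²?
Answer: -58880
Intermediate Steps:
Z(J, b) = 4*b² (Z(J, b) = (2*b)² = 4*b²)
t = 11 (t = -3 + (-2 + 4*2²) = -3 + (-2 + 4*4) = -3 + (-2 + 16) = -3 + 14 = 11)
(((t - 3)*5)*(-46))*32 = (((11 - 3)*5)*(-46))*32 = ((8*5)*(-46))*32 = (40*(-46))*32 = -1840*32 = -58880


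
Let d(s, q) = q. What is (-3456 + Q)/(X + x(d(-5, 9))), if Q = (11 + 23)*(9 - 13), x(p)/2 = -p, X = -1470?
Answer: 449/186 ≈ 2.4140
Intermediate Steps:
x(p) = -2*p (x(p) = 2*(-p) = -2*p)
Q = -136 (Q = 34*(-4) = -136)
(-3456 + Q)/(X + x(d(-5, 9))) = (-3456 - 136)/(-1470 - 2*9) = -3592/(-1470 - 18) = -3592/(-1488) = -3592*(-1/1488) = 449/186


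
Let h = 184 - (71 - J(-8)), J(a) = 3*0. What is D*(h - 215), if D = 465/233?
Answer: -47430/233 ≈ -203.56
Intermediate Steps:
J(a) = 0
D = 465/233 (D = 465*(1/233) = 465/233 ≈ 1.9957)
h = 113 (h = 184 - (71 - 1*0) = 184 - (71 + 0) = 184 - 1*71 = 184 - 71 = 113)
D*(h - 215) = 465*(113 - 215)/233 = (465/233)*(-102) = -47430/233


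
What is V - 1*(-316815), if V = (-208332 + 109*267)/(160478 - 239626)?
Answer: 25075452849/79148 ≈ 3.1682e+5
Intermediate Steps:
V = 179229/79148 (V = (-208332 + 29103)/(-79148) = -179229*(-1/79148) = 179229/79148 ≈ 2.2645)
V - 1*(-316815) = 179229/79148 - 1*(-316815) = 179229/79148 + 316815 = 25075452849/79148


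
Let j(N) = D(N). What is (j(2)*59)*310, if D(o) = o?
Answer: 36580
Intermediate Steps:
j(N) = N
(j(2)*59)*310 = (2*59)*310 = 118*310 = 36580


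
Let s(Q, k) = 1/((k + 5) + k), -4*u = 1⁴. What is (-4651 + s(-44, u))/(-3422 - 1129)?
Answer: 41857/40959 ≈ 1.0219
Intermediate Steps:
u = -¼ (u = -¼*1⁴ = -¼*1 = -¼ ≈ -0.25000)
s(Q, k) = 1/(5 + 2*k) (s(Q, k) = 1/((5 + k) + k) = 1/(5 + 2*k))
(-4651 + s(-44, u))/(-3422 - 1129) = (-4651 + 1/(5 + 2*(-¼)))/(-3422 - 1129) = (-4651 + 1/(5 - ½))/(-4551) = (-4651 + 1/(9/2))*(-1/4551) = (-4651 + 2/9)*(-1/4551) = -41857/9*(-1/4551) = 41857/40959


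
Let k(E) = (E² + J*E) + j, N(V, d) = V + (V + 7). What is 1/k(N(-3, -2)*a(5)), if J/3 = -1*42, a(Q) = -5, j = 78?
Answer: 1/733 ≈ 0.0013643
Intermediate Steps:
J = -126 (J = 3*(-1*42) = 3*(-42) = -126)
N(V, d) = 7 + 2*V (N(V, d) = V + (7 + V) = 7 + 2*V)
k(E) = 78 + E² - 126*E (k(E) = (E² - 126*E) + 78 = 78 + E² - 126*E)
1/k(N(-3, -2)*a(5)) = 1/(78 + ((7 + 2*(-3))*(-5))² - 126*(7 + 2*(-3))*(-5)) = 1/(78 + ((7 - 6)*(-5))² - 126*(7 - 6)*(-5)) = 1/(78 + (1*(-5))² - 126*(-5)) = 1/(78 + (-5)² - 126*(-5)) = 1/(78 + 25 + 630) = 1/733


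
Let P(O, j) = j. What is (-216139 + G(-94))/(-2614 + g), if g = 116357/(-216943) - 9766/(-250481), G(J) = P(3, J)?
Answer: 11750122753130839/142072046862341 ≈ 82.705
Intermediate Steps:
G(J) = J
g = -27026552379/54340099583 (g = 116357*(-1/216943) - 9766*(-1/250481) = -116357/216943 + 9766/250481 = -27026552379/54340099583 ≈ -0.49736)
(-216139 + G(-94))/(-2614 + g) = (-216139 - 94)/(-2614 - 27026552379/54340099583) = -216233/(-142072046862341/54340099583) = -216233*(-54340099583/142072046862341) = 11750122753130839/142072046862341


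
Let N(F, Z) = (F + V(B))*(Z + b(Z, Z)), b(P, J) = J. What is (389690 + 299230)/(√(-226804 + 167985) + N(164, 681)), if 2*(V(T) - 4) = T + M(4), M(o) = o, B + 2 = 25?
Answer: 42575772690/15277345507 - 172230*I*√58819/15277345507 ≈ 2.7869 - 0.0027341*I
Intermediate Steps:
B = 23 (B = -2 + 25 = 23)
V(T) = 6 + T/2 (V(T) = 4 + (T + 4)/2 = 4 + (4 + T)/2 = 4 + (2 + T/2) = 6 + T/2)
N(F, Z) = 2*Z*(35/2 + F) (N(F, Z) = (F + (6 + (½)*23))*(Z + Z) = (F + (6 + 23/2))*(2*Z) = (F + 35/2)*(2*Z) = (35/2 + F)*(2*Z) = 2*Z*(35/2 + F))
(389690 + 299230)/(√(-226804 + 167985) + N(164, 681)) = (389690 + 299230)/(√(-226804 + 167985) + 681*(35 + 2*164)) = 688920/(√(-58819) + 681*(35 + 328)) = 688920/(I*√58819 + 681*363) = 688920/(I*√58819 + 247203) = 688920/(247203 + I*√58819)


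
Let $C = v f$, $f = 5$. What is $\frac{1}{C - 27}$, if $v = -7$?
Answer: $- \frac{1}{62} \approx -0.016129$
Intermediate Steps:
$C = -35$ ($C = \left(-7\right) 5 = -35$)
$\frac{1}{C - 27} = \frac{1}{-35 - 27} = \frac{1}{-62} = - \frac{1}{62}$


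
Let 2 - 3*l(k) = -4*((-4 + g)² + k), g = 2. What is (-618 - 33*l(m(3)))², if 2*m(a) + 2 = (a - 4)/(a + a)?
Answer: 5313025/9 ≈ 5.9034e+5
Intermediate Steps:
m(a) = -1 + (-4 + a)/(4*a) (m(a) = -1 + ((a - 4)/(a + a))/2 = -1 + ((-4 + a)/((2*a)))/2 = -1 + ((-4 + a)*(1/(2*a)))/2 = -1 + ((-4 + a)/(2*a))/2 = -1 + (-4 + a)/(4*a))
l(k) = 6 + 4*k/3 (l(k) = ⅔ - (-4)*((-4 + 2)² + k)/3 = ⅔ - (-4)*((-2)² + k)/3 = ⅔ - (-4)*(4 + k)/3 = ⅔ - (-16 - 4*k)/3 = ⅔ + (16/3 + 4*k/3) = 6 + 4*k/3)
(-618 - 33*l(m(3)))² = (-618 - 33*(6 + 4*(-¾ - 1/3)/3))² = (-618 - 33*(6 + 4*(-¾ - 1*⅓)/3))² = (-618 - 33*(6 + 4*(-¾ - ⅓)/3))² = (-618 - 33*(6 + (4/3)*(-13/12)))² = (-618 - 33*(6 - 13/9))² = (-618 - 33*41/9)² = (-618 - 451/3)² = (-2305/3)² = 5313025/9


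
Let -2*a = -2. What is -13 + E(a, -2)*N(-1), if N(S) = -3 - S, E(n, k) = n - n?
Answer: -13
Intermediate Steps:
a = 1 (a = -½*(-2) = 1)
E(n, k) = 0
-13 + E(a, -2)*N(-1) = -13 + 0*(-3 - 1*(-1)) = -13 + 0*(-3 + 1) = -13 + 0*(-2) = -13 + 0 = -13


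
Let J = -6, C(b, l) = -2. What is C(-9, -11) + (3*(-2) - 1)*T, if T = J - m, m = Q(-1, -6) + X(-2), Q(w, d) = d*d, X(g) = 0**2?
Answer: 292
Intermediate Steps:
X(g) = 0
Q(w, d) = d**2
m = 36 (m = (-6)**2 + 0 = 36 + 0 = 36)
T = -42 (T = -6 - 1*36 = -6 - 36 = -42)
C(-9, -11) + (3*(-2) - 1)*T = -2 + (3*(-2) - 1)*(-42) = -2 + (-6 - 1)*(-42) = -2 - 7*(-42) = -2 + 294 = 292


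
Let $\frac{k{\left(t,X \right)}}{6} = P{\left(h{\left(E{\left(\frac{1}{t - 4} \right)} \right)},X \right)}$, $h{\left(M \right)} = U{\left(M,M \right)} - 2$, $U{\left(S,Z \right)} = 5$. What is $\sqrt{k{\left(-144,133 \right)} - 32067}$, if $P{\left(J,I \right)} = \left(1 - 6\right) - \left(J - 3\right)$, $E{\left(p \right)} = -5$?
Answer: $i \sqrt{32097} \approx 179.16 i$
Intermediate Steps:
$h{\left(M \right)} = 3$ ($h{\left(M \right)} = 5 - 2 = 3$)
$P{\left(J,I \right)} = -2 - J$ ($P{\left(J,I \right)} = \left(1 - 6\right) - \left(-3 + J\right) = -5 - \left(-3 + J\right) = -2 - J$)
$k{\left(t,X \right)} = -30$ ($k{\left(t,X \right)} = 6 \left(-2 - 3\right) = 6 \left(-5\right) = -30$)
$\sqrt{k{\left(-144,133 \right)} - 32067} = \sqrt{-30 - 32067} = \sqrt{-32097} = i \sqrt{32097}$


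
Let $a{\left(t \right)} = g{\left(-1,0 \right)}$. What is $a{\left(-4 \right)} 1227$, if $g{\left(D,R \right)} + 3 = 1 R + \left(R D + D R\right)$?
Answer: $-3681$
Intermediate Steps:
$g{\left(D,R \right)} = -3 + R + 2 D R$ ($g{\left(D,R \right)} = -3 + \left(1 R + \left(R D + D R\right)\right) = -3 + \left(R + \left(D R + D R\right)\right) = -3 + \left(R + 2 D R\right) = -3 + R + 2 D R$)
$a{\left(t \right)} = -3$ ($a{\left(t \right)} = -3 + 0 + 2 \left(-1\right) 0 = -3 + 0 + 0 = -3$)
$a{\left(-4 \right)} 1227 = \left(-3\right) 1227 = -3681$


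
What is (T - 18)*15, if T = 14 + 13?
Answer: 135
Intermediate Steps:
T = 27
(T - 18)*15 = (27 - 18)*15 = 9*15 = 135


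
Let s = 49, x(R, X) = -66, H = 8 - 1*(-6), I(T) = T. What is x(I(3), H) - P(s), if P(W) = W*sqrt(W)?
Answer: -409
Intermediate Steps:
H = 14 (H = 8 + 6 = 14)
P(W) = W**(3/2)
x(I(3), H) - P(s) = -66 - 49**(3/2) = -66 - 1*343 = -66 - 343 = -409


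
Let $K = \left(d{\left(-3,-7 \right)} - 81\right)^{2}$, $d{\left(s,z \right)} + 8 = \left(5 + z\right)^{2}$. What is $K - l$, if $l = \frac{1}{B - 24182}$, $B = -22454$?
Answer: $\frac{336945101}{46636} \approx 7225.0$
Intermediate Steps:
$d{\left(s,z \right)} = -8 + \left(5 + z\right)^{2}$
$K = 7225$ ($K = \left(\left(-8 + \left(5 - 7\right)^{2}\right) - 81\right)^{2} = \left(\left(-8 + \left(-2\right)^{2}\right) - 81\right)^{2} = \left(\left(-8 + 4\right) - 81\right)^{2} = \left(-4 - 81\right)^{2} = \left(-85\right)^{2} = 7225$)
$l = - \frac{1}{46636}$ ($l = \frac{1}{-22454 - 24182} = \frac{1}{-46636} = - \frac{1}{46636} \approx -2.1443 \cdot 10^{-5}$)
$K - l = 7225 - - \frac{1}{46636} = 7225 + \frac{1}{46636} = \frac{336945101}{46636}$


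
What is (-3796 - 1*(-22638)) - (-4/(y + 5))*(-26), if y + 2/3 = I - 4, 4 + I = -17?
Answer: 584258/31 ≈ 18847.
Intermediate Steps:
I = -21 (I = -4 - 17 = -21)
y = -77/3 (y = -2/3 + (-21 - 4) = -2/3 - 25 = -77/3 ≈ -25.667)
(-3796 - 1*(-22638)) - (-4/(y + 5))*(-26) = (-3796 - 1*(-22638)) - (-4/(-77/3 + 5))*(-26) = (-3796 + 22638) - (-4/(-62/3))*(-26) = 18842 - (-4*(-3/62))*(-26) = 18842 - 6*(-26)/31 = 18842 - 1*(-156/31) = 18842 + 156/31 = 584258/31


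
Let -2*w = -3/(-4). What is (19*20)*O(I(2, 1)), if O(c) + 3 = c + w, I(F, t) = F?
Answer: -1045/2 ≈ -522.50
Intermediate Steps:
w = -3/8 (w = -(-3)/(2*(-4)) = -(-3)*(-1)/(2*4) = -½*¾ = -3/8 ≈ -0.37500)
O(c) = -27/8 + c (O(c) = -3 + (c - 3/8) = -3 + (-3/8 + c) = -27/8 + c)
(19*20)*O(I(2, 1)) = (19*20)*(-27/8 + 2) = 380*(-11/8) = -1045/2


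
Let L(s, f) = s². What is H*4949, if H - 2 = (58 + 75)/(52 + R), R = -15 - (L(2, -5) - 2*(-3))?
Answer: 925463/27 ≈ 34276.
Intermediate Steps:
R = -25 (R = -15 - (2² - 2*(-3)) = -15 - (4 + 6) = -15 - 1*10 = -15 - 10 = -25)
H = 187/27 (H = 2 + (58 + 75)/(52 - 25) = 2 + 133/27 = 187/27 ≈ 6.9259)
H*4949 = (187/27)*4949 = 925463/27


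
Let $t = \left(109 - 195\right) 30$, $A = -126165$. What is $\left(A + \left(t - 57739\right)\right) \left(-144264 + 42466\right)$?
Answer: $18983698232$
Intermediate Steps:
$t = -2580$ ($t = \left(-86\right) 30 = -2580$)
$\left(A + \left(t - 57739\right)\right) \left(-144264 + 42466\right) = \left(-126165 - 60319\right) \left(-144264 + 42466\right) = \left(-126165 - 60319\right) \left(-101798\right) = \left(-186484\right) \left(-101798\right) = 18983698232$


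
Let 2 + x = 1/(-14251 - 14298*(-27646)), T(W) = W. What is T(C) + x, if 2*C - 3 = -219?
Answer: -86819221939/789265654 ≈ -110.00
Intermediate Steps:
C = -108 (C = 3/2 + (1/2)*(-219) = 3/2 - 219/2 = -108)
x = -1578531307/789265654 (x = -2 + 1/(-14251 - 14298*(-27646)) = -2 - 1/27646/(-28549) = -2 - 1/28549*(-1/27646) = -2 + 1/789265654 = -1578531307/789265654 ≈ -2.0000)
T(C) + x = -108 - 1578531307/789265654 = -86819221939/789265654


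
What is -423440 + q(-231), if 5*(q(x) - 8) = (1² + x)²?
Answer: -412852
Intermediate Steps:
q(x) = 8 + (1 + x)²/5 (q(x) = 8 + (1² + x)²/5 = 8 + (1 + x)²/5)
-423440 + q(-231) = -423440 + (8 + (1 - 231)²/5) = -423440 + (8 + (⅕)*(-230)²) = -423440 + (8 + (⅕)*52900) = -423440 + (8 + 10580) = -423440 + 10588 = -412852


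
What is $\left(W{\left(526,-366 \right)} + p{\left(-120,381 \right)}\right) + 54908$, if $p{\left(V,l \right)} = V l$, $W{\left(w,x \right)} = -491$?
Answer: $8697$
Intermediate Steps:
$\left(W{\left(526,-366 \right)} + p{\left(-120,381 \right)}\right) + 54908 = \left(-491 - 45720\right) + 54908 = -46211 + 54908 = 8697$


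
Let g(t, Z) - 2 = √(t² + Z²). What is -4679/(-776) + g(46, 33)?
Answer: 6231/776 + √3205 ≈ 64.642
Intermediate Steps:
g(t, Z) = 2 + √(Z² + t²) (g(t, Z) = 2 + √(t² + Z²) = 2 + √(Z² + t²))
-4679/(-776) + g(46, 33) = -4679/(-776) + (2 + √(33² + 46²)) = -4679*(-1/776) + (2 + √(1089 + 2116)) = 4679/776 + (2 + √3205) = 6231/776 + √3205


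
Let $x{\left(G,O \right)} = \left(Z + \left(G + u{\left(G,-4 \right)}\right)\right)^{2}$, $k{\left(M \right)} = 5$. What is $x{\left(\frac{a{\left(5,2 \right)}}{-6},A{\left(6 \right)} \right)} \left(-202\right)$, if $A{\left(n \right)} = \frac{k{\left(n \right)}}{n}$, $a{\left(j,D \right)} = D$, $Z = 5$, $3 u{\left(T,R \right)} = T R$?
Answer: $- \frac{427432}{81} \approx -5276.9$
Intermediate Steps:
$u{\left(T,R \right)} = \frac{R T}{3}$ ($u{\left(T,R \right)} = \frac{T R}{3} = \frac{R T}{3}$)
$A{\left(n \right)} = \frac{5}{n}$
$x{\left(G,O \right)} = \left(5 - \frac{G}{3}\right)^{2}$ ($x{\left(G,O \right)} = \left(5 + \left(G + \frac{1}{3} \left(-4\right) G\right)\right)^{2} = \left(5 + \left(G - \frac{4 G}{3}\right)\right)^{2} = \left(5 - \frac{G}{3}\right)^{2}$)
$x{\left(\frac{a{\left(5,2 \right)}}{-6},A{\left(6 \right)} \right)} \left(-202\right) = \frac{\left(-15 + \frac{2}{-6}\right)^{2}}{9} \left(-202\right) = \frac{\left(-15 + 2 \left(- \frac{1}{6}\right)\right)^{2}}{9} \left(-202\right) = \frac{\left(-15 - \frac{1}{3}\right)^{2}}{9} \left(-202\right) = \frac{\left(- \frac{46}{3}\right)^{2}}{9} \left(-202\right) = \frac{1}{9} \cdot \frac{2116}{9} \left(-202\right) = \frac{2116}{81} \left(-202\right) = - \frac{427432}{81}$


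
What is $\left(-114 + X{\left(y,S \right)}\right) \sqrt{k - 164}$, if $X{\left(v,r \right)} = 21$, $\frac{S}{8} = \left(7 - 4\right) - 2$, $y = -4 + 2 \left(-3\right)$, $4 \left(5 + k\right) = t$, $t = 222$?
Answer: $- \frac{93 i \sqrt{454}}{2} \approx - 990.79 i$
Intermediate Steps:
$k = \frac{101}{2}$ ($k = -5 + \frac{1}{4} \cdot 222 = -5 + \frac{111}{2} = \frac{101}{2} \approx 50.5$)
$y = -10$ ($y = -4 - 6 = -10$)
$S = 8$ ($S = 8 \left(\left(7 - 4\right) - 2\right) = 8 \left(3 - 2\right) = 8 \cdot 1 = 8$)
$\left(-114 + X{\left(y,S \right)}\right) \sqrt{k - 164} = \left(-114 + 21\right) \sqrt{\frac{101}{2} - 164} = - 93 \sqrt{- \frac{227}{2}} = - 93 \frac{i \sqrt{454}}{2} = - \frac{93 i \sqrt{454}}{2}$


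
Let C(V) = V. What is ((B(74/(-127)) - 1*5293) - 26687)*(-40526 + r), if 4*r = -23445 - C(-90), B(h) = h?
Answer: 376624017053/254 ≈ 1.4828e+9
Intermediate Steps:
r = -23355/4 (r = (-23445 - 1*(-90))/4 = (-23445 + 90)/4 = (¼)*(-23355) = -23355/4 ≈ -5838.8)
((B(74/(-127)) - 1*5293) - 26687)*(-40526 + r) = ((74/(-127) - 1*5293) - 26687)*(-40526 - 23355/4) = ((74*(-1/127) - 5293) - 26687)*(-185459/4) = ((-74/127 - 5293) - 26687)*(-185459/4) = (-672285/127 - 26687)*(-185459/4) = -4061534/127*(-185459/4) = 376624017053/254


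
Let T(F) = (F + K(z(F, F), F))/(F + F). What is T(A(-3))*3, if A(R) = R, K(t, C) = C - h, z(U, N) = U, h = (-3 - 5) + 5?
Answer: 3/2 ≈ 1.5000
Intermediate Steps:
h = -3 (h = -8 + 5 = -3)
K(t, C) = 3 + C (K(t, C) = C - 1*(-3) = C + 3 = 3 + C)
T(F) = (3 + 2*F)/(2*F) (T(F) = (F + (3 + F))/(F + F) = (3 + 2*F)/((2*F)) = (3 + 2*F)*(1/(2*F)) = (3 + 2*F)/(2*F))
T(A(-3))*3 = ((3/2 - 3)/(-3))*3 = -⅓*(-3/2)*3 = (½)*3 = 3/2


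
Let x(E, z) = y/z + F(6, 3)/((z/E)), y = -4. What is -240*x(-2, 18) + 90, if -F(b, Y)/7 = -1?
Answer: 330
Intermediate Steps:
F(b, Y) = 7 (F(b, Y) = -7*(-1) = 7)
x(E, z) = -4/z + 7*E/z (x(E, z) = -4/z + 7/((z/E)) = -4/z + 7*(E/z) = -4/z + 7*E/z)
-240*x(-2, 18) + 90 = -240*(-4 + 7*(-2))/18 + 90 = -40*(-4 - 14)/3 + 90 = -40*(-18)/3 + 90 = -240*(-1) + 90 = 240 + 90 = 330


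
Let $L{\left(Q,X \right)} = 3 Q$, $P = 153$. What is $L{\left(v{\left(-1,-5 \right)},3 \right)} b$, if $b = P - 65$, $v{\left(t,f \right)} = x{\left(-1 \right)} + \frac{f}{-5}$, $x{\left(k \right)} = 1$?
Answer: $528$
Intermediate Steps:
$v{\left(t,f \right)} = 1 - \frac{f}{5}$ ($v{\left(t,f \right)} = 1 + \frac{f}{-5} = 1 + f \left(- \frac{1}{5}\right) = 1 - \frac{f}{5}$)
$b = 88$ ($b = 153 - 65 = 88$)
$L{\left(v{\left(-1,-5 \right)},3 \right)} b = 3 \left(1 - -1\right) 88 = 3 \left(1 + 1\right) 88 = 3 \cdot 2 \cdot 88 = 6 \cdot 88 = 528$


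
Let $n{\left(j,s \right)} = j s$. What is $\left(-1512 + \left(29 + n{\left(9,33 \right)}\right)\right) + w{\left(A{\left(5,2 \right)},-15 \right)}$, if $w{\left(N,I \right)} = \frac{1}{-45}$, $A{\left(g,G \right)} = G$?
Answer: $- \frac{53371}{45} \approx -1186.0$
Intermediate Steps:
$w{\left(N,I \right)} = - \frac{1}{45}$
$\left(-1512 + \left(29 + n{\left(9,33 \right)}\right)\right) + w{\left(A{\left(5,2 \right)},-15 \right)} = \left(-1512 + \left(29 + 9 \cdot 33\right)\right) - \frac{1}{45} = \left(-1512 + \left(29 + 297\right)\right) - \frac{1}{45} = \left(-1512 + 326\right) - \frac{1}{45} = -1186 - \frac{1}{45} = - \frac{53371}{45}$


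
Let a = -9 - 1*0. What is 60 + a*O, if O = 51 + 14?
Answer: -525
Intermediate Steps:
a = -9 (a = -9 + 0 = -9)
O = 65
60 + a*O = 60 - 9*65 = 60 - 585 = -525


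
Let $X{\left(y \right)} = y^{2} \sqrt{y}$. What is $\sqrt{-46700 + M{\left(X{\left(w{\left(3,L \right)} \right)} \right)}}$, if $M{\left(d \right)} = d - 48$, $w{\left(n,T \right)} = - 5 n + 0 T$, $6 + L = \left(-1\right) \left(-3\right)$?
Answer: $\sqrt{-46748 + 225 i \sqrt{15}} \approx 2.015 + 216.22 i$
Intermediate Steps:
$L = -3$ ($L = -6 - -3 = -6 + 3 = -3$)
$w{\left(n,T \right)} = - 5 n$ ($w{\left(n,T \right)} = - 5 n + 0 = - 5 n$)
$X{\left(y \right)} = y^{\frac{5}{2}}$
$M{\left(d \right)} = -48 + d$
$\sqrt{-46700 + M{\left(X{\left(w{\left(3,L \right)} \right)} \right)}} = \sqrt{-46700 - \left(48 - \left(\left(-5\right) 3\right)^{\frac{5}{2}}\right)} = \sqrt{-46700 - \left(48 - \left(-15\right)^{\frac{5}{2}}\right)} = \sqrt{-46700 - \left(48 - 225 i \sqrt{15}\right)} = \sqrt{-46748 + 225 i \sqrt{15}}$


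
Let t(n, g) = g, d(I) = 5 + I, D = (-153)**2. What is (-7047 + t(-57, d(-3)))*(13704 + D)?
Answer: -261461085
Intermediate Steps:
D = 23409
(-7047 + t(-57, d(-3)))*(13704 + D) = (-7047 + (5 - 3))*(13704 + 23409) = (-7047 + 2)*37113 = -7045*37113 = -261461085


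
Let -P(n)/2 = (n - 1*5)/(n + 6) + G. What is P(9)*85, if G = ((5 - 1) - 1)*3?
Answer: -4726/3 ≈ -1575.3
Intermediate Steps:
G = 9 (G = (4 - 1)*3 = 3*3 = 9)
P(n) = -18 - 2*(-5 + n)/(6 + n) (P(n) = -2*((n - 1*5)/(n + 6) + 9) = -2*((n - 5)/(6 + n) + 9) = -2*((-5 + n)/(6 + n) + 9) = -2*(9 + (-5 + n)/(6 + n)) = -18 - 2*(-5 + n)/(6 + n))
P(9)*85 = (2*(-49 - 10*9)/(6 + 9))*85 = (2*(-49 - 90)/15)*85 = (2*(1/15)*(-139))*85 = -278/15*85 = -4726/3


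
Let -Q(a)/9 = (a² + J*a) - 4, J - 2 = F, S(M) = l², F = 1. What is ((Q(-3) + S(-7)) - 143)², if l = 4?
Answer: 8281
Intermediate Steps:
S(M) = 16 (S(M) = 4² = 16)
J = 3 (J = 2 + 1 = 3)
Q(a) = 36 - 27*a - 9*a² (Q(a) = -9*((a² + 3*a) - 4) = -9*(-4 + a² + 3*a) = 36 - 27*a - 9*a²)
((Q(-3) + S(-7)) - 143)² = (((36 - 27*(-3) - 9*(-3)²) + 16) - 143)² = (((36 + 81 - 9*9) + 16) - 143)² = (((36 + 81 - 81) + 16) - 143)² = ((36 + 16) - 143)² = (52 - 143)² = (-91)² = 8281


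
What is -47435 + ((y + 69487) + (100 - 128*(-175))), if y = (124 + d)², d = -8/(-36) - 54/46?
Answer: 2557780489/42849 ≈ 59693.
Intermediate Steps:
d = -197/207 (d = -8*(-1/36) - 54*1/46 = 2/9 - 27/23 = -197/207 ≈ -0.95169)
y = 648771841/42849 (y = (124 - 197/207)² = (25471/207)² = 648771841/42849 ≈ 15141.)
-47435 + ((y + 69487) + (100 - 128*(-175))) = -47435 + ((648771841/42849 + 69487) + (100 - 128*(-175))) = -47435 + (3626220304/42849 + (100 + 22400)) = -47435 + (3626220304/42849 + 22500) = -47435 + 4590322804/42849 = 2557780489/42849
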